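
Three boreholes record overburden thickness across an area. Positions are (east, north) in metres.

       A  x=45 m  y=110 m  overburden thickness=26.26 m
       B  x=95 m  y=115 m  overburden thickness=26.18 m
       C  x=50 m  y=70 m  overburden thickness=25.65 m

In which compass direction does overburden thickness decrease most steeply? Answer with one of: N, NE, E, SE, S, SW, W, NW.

Differences from A: to B (Δx, Δy, Δh) = (50, 5, -0.08); to C = (5, -40, -0.61).
Solve a·Δx + b·Δy = Δd: det = 50·(-40) − 5·5 = -2025.
∂d/∂x = [(-0.08)·(-40) − (-0.61)·5] / -2025 = -0.003086
∂d/∂y = [50·(-0.61) − 5·(-0.08)] / -2025 = +0.01486
Steepest decrease is along −∇f = (+0.003086 E, -0.01486 N) → south.

S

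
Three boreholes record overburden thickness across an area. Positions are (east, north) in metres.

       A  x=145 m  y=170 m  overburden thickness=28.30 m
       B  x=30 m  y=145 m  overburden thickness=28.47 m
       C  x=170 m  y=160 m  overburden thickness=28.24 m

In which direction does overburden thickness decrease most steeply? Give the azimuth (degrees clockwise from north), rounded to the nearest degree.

130°

With d = a·x + b·y + c and A as origin, the differences give:
  (-115)·a + (-25)·b = +0.17
  25·a + (-10)·b = -0.06
Eliminate b (×(-10) and ×(-25), subtract): 1775·a = -3.200 → a = ∂d/∂x = -0.001803
Back-substitute: b = ∂d/∂y = +0.001493.
Steepest decrease is along −∇f: components (+0.001803 E, -0.001493 N).
Azimuth = atan2(+0.001803, -0.001493) = 129.6° ≈ 130°.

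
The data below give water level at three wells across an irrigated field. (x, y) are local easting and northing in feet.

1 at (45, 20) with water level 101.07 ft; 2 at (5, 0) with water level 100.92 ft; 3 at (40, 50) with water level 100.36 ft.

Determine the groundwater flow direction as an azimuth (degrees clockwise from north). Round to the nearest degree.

Taking 1 as reference: 2−1 = (-40, -20, -0.15); 3−1 = (-5, 30, -0.71).
Determinant of the coordinate differences = (-40)·30 − (-5)·(-20) = -1300.
∂h/∂x = [(-0.15)·30 − (-0.71)·(-20)] / -1300 = +0.01438
∂h/∂y = [(-40)·(-0.71) − (-5)·(-0.15)] / -1300 = -0.02127
Flow direction (−∇h) has components (-0.01438 E, +0.02127 N).
Azimuth = atan2(E, N) = atan2(-0.01438, +0.02127) = 325.9° ≈ 326°.

326°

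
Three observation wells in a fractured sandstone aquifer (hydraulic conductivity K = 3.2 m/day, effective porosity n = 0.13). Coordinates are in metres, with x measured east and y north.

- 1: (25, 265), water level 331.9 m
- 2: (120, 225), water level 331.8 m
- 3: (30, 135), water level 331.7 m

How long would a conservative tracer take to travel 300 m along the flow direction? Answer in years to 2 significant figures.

21 years

Taking 1 as reference: 2−1 = (95, -40, -0.1); 3−1 = (5, -130, -0.2).
Determinant of the coordinate differences = 95·(-130) − 5·(-40) = -12150.
∂h/∂x = [(-0.1)·(-130) − (-0.2)·(-40)] / -12150 = -0.0004115
∂h/∂y = [95·(-0.2) − 5·(-0.1)] / -12150 = +0.001523
|∇h| = √(-0.0004115² + 0.001523²) = 0.001578
Seepage velocity v = K·i/n = 3.2 × 0.001578 / 0.13 = 0.03884 m/day.
t = 300 / 0.03884 = 7724 days = 21.1 years.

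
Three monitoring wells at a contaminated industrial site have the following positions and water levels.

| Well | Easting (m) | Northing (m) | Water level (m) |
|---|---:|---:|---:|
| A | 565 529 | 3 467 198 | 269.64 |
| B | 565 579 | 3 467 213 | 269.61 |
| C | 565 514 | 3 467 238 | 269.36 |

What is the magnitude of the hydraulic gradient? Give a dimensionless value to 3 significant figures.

Taking A as reference: B−A = (50, 15, -0.03); C−A = (-15, 40, -0.28).
Determinant of the coordinate differences = 50·40 − (-15)·15 = 2225.
∂h/∂x = [(-0.03)·40 − (-0.28)·15] / 2225 = +0.001348
∂h/∂y = [50·(-0.28) − (-15)·(-0.03)] / 2225 = -0.006494
|∇h| = √(0.001348² + -0.006494²) = 0.006632

0.00663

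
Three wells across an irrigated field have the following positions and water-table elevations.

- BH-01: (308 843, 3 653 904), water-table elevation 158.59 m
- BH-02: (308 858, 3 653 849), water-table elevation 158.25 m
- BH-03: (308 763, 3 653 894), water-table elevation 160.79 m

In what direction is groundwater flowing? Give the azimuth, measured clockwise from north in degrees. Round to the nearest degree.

087°

Differences from BH-01: to BH-02 (Δx, Δy, Δh) = (15, -55, -0.34); to BH-03 = (-80, -10, +2.20).
Determinant of the coordinate differences = 15·(-10) − (-80)·(-55) = -4550.
∂h/∂x = [(-0.34)·(-10) − (+2.20)·(-55)] / -4550 = -0.02734
∂h/∂y = [15·(+2.20) − (-80)·(-0.34)] / -4550 = -0.001275
Flow direction (−∇h) has components (+0.02734 E, +0.001275 N).
Azimuth = atan2(E, N) = atan2(+0.02734, +0.001275) = 87.3° ≈ 087°.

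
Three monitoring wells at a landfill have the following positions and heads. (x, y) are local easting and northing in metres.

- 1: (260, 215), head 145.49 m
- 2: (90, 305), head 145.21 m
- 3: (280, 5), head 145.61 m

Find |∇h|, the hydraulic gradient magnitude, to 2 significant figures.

With h = a·x + b·y + c and 1 as origin, the differences give:
  (-170)·a + 90·b = -0.28
  20·a + (-210)·b = +0.12
Eliminate b (×(-210) and ×90, subtract): 33900·a = 48.000 → a = ∂h/∂x = +0.001416
Back-substitute: b = ∂h/∂y = -0.0004366.
|∇h| = √(0.001416² + -0.0004366²) = 0.001482

0.0015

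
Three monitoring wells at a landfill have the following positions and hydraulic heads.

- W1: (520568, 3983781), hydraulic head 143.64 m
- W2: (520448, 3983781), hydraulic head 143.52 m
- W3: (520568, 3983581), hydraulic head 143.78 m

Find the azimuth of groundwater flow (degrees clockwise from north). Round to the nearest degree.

∂h/∂x = (143.52 − 143.64) / (520448 − 520568) = +0.0010000
∂h/∂y = (143.78 − 143.64) / (3983581 − 3983781) = -0.0007000
Flow direction (−∇h) has components (-0.0010000 E, +0.0007000 N).
Azimuth = atan2(E, N) = atan2(-0.0010000, +0.0007000) = 305.0° ≈ 305°.

305°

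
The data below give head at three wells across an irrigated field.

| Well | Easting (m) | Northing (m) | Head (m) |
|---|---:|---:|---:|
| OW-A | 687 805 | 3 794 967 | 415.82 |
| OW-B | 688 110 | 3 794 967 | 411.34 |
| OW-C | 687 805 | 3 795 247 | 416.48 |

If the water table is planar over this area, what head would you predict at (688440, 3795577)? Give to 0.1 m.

407.9 m

∂h/∂x = (411.34 − 415.82) / (688110 − 687805) = -0.01469
∂h/∂y = (416.48 − 415.82) / (3795247 − 3794967) = +0.002357
h(688440, 3795577) = 415.82 + (-0.01469)·(635) + (+0.002357)·(610) = 415.82 -9.327 +1.438 = 407.931 m.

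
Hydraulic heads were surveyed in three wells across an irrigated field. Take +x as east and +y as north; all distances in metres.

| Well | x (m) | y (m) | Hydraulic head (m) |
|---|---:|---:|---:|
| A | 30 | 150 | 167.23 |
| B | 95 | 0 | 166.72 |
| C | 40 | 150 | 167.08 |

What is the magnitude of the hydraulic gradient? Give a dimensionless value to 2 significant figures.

Differences from A: to B (Δx, Δy, Δh) = (65, -150, -0.51); to C = (10, 0, -0.15).
Solve a·Δx + b·Δy = Δh: det = 65·0 − 10·(-150) = 1500.
∂h/∂x = [(-0.51)·0 − (-0.15)·(-150)] / 1500 = -0.01500
∂h/∂y = [65·(-0.15) − 10·(-0.51)] / 1500 = -0.003100
|∇h| = √(-0.01500² + -0.003100²) = 0.01532

0.015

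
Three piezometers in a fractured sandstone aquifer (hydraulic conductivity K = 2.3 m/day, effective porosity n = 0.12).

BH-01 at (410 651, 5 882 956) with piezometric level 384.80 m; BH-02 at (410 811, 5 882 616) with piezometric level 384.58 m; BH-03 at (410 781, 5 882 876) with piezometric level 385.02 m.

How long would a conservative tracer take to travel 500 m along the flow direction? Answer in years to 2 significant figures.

20 years

Taking BH-01 as reference: BH-02−BH-01 = (160, -340, -0.22); BH-03−BH-01 = (130, -80, +0.22).
Solve a·Δx + b·Δy = Δh: det = 160·(-80) − 130·(-340) = 31400.
∂h/∂x = [(-0.22)·(-80) − (+0.22)·(-340)] / 31400 = +0.002943
∂h/∂y = [160·(+0.22) − 130·(-0.22)] / 31400 = +0.002032
|∇h| = √(0.002943² + 0.002032²) = 0.003576
Seepage velocity v = K·i/n = 2.3 × 0.003576 / 0.12 = 0.06854 m/day.
t = 500 / 0.06854 = 7295 days = 20 years.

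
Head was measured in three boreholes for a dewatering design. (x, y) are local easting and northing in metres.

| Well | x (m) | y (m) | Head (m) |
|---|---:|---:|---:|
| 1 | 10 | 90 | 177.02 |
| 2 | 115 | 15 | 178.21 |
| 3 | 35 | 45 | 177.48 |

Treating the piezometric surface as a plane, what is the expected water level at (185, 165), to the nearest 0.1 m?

Differences from 1: to 2 (Δx, Δy, Δh) = (105, -75, +1.19); to 3 = (25, -45, +0.46).
Solve a·Δx + b·Δy = Δh: det = 105·(-45) − 25·(-75) = -2850.
∂h/∂x = [(+1.19)·(-45) − (+0.46)·(-75)] / -2850 = +0.006684
∂h/∂y = [105·(+0.46) − 25·(+1.19)] / -2850 = -0.006509
h(185, 165) = 177.02 + (+0.006684)·(175) + (-0.006509)·(75) = 177.02 +1.170 -0.488 = 177.702 m.

177.7 m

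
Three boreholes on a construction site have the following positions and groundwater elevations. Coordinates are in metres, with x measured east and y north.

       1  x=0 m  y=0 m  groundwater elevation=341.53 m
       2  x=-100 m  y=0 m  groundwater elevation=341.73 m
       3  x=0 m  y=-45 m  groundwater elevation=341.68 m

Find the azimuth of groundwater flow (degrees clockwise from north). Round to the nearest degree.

031°

∂h/∂x = (341.73 − 341.53) / (-100 − 0) = -0.002000
∂h/∂y = (341.68 − 341.53) / (-45 − 0) = -0.003333
Flow direction (−∇h) has components (+0.002000 E, +0.003333 N).
Azimuth = atan2(E, N) = atan2(+0.002000, +0.003333) = 31.0° ≈ 031°.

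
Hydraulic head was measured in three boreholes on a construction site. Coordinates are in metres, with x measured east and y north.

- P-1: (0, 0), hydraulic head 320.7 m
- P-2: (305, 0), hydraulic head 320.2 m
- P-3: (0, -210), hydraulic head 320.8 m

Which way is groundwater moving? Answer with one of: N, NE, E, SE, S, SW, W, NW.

E

∂h/∂x = (320.2 − 320.7) / (305 − 0) = -0.001639
∂h/∂y = (320.8 − 320.7) / (-210 − 0) = -0.0004762
Flow = −∇h = (+0.001639 east, +0.0004762 north), which points east.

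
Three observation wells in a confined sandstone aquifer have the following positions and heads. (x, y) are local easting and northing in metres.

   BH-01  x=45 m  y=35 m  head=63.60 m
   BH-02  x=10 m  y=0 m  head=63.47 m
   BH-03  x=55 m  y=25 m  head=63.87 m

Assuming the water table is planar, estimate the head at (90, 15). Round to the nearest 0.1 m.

64.5 m

Differences from BH-01: to BH-02 (Δx, Δy, Δh) = (-35, -35, -0.13); to BH-03 = (10, -10, +0.27).
Determinant of the coordinate differences = (-35)·(-10) − 10·(-35) = 700.
∂h/∂x = [(-0.13)·(-10) − (+0.27)·(-35)] / 700 = +0.01536
∂h/∂y = [(-35)·(+0.27) − 10·(-0.13)] / 700 = -0.01164
h(90, 15) = 63.60 + (+0.01536)·(45) + (-0.01164)·(-20) = 63.60 +0.691 +0.233 = 64.524 m.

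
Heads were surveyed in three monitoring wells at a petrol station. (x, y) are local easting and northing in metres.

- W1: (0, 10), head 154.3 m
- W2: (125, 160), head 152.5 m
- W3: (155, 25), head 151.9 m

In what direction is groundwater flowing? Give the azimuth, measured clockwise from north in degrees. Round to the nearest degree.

094°

With h = a·x + b·y + c and W1 as origin, the differences give:
  125·a + 150·b = -1.8
  155·a + 15·b = -2.4
Eliminate b (×15 and ×150, subtract): -21375·a = 333.00 → a = ∂h/∂x = -0.01558
Back-substitute: b = ∂h/∂y = +0.0009825.
Flow direction (−∇h) has components (+0.01558 E, -0.0009825 N).
Azimuth = atan2(E, N) = atan2(+0.01558, -0.0009825) = 93.6° ≈ 094°.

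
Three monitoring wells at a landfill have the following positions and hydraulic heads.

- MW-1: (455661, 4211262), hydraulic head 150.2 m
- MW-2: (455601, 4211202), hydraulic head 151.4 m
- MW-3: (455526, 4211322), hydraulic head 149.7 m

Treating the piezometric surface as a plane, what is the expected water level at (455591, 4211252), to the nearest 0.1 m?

150.6 m

Taking MW-1 as reference: MW-2−MW-1 = (-60, -60, +1.2); MW-3−MW-1 = (-135, 60, -0.5).
Solve a·Δx + b·Δy = Δh: det = (-60)·60 − (-135)·(-60) = -11700.
∂h/∂x = [(+1.2)·60 − (-0.5)·(-60)] / -11700 = -0.003590
∂h/∂y = [(-60)·(-0.5) − (-135)·(+1.2)] / -11700 = -0.01641
h(455591, 4211252) = 150.2 + (-0.003590)·(-70) + (-0.01641)·(-10) = 150.2 +0.251 +0.164 = 150.615 m.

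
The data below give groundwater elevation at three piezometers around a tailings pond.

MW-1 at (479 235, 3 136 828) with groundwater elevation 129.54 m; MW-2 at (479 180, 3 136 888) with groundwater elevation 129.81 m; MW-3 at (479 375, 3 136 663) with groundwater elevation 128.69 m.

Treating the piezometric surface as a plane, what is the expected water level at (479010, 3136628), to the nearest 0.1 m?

Taking MW-1 as reference: MW-2−MW-1 = (-55, 60, +0.27); MW-3−MW-1 = (140, -165, -0.85).
Solve a·Δx + b·Δy = Δh: det = (-55)·(-165) − 140·60 = 675.
∂h/∂x = [(+0.27)·(-165) − (-0.85)·60] / 675 = +0.009556
∂h/∂y = [(-55)·(-0.85) − 140·(+0.27)] / 675 = +0.01326
h(479010, 3136628) = 129.54 + (+0.009556)·(-225) + (+0.01326)·(-200) = 129.54 -2.150 -2.652 = 124.738 m.

124.7 m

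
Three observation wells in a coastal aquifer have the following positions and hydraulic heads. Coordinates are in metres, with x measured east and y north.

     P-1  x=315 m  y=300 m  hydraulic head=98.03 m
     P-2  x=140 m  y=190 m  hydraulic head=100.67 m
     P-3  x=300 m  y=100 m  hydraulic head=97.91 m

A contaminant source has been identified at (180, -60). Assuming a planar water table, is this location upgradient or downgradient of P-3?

upgradient

Differences from P-1: to P-2 (Δx, Δy, Δh) = (-175, -110, +2.64); to P-3 = (-15, -200, -0.12).
Determinant of the coordinate differences = (-175)·(-200) − (-15)·(-110) = 33350.
∂h/∂x = [(+2.64)·(-200) − (-0.12)·(-110)] / 33350 = -0.01623
∂h/∂y = [(-175)·(-0.12) − (-15)·(+2.64)] / 33350 = +0.001817
Head at (180, -60) = 98.03 + (-0.01623)·(-135) + (+0.001817)·(-360) = 99.57 m.
That is higher than the 97.91 m at P-3, so the point is upgradient.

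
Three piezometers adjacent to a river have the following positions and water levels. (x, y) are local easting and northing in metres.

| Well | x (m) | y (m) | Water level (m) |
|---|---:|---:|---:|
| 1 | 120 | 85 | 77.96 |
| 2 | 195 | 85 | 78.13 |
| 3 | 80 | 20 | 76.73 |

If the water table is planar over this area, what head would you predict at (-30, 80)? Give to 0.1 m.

With h = a·x + b·y + c and 1 as origin, the differences give:
  75·a + 0·b = +0.17
  (-40)·a + (-65)·b = -1.23
Eliminate b (×(-65) and ×0, subtract): -4875·a = -11.050 → a = ∂h/∂x = +0.002267
Back-substitute: b = ∂h/∂y = +0.01753.
h(-30, 80) = 77.96 + (+0.002267)·(-150) + (+0.01753)·(-5) = 77.96 -0.340 -0.088 = 77.532 m.

77.5 m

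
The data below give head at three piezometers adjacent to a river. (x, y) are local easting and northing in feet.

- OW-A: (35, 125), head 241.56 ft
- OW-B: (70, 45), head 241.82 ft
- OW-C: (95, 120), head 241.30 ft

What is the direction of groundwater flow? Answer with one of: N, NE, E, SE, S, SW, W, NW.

NE

Three-point gradient (reference OW-A): Δ to OW-B = (35, -80, +0.26), Δ to OW-C = (60, -5, -0.26).
∂h/∂x = -0.004778, ∂h/∂y = -0.005341 (det = 4625).
Flow = −∇h = (+0.004778 east, +0.005341 north), which points northeast.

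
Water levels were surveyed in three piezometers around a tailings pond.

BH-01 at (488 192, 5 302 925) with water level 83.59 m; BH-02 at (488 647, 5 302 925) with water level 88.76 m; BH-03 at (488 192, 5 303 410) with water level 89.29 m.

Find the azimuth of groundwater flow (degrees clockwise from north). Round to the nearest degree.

224°

∂h/∂x = (88.76 − 83.59) / (488647 − 488192) = +0.01136
∂h/∂y = (89.29 − 83.59) / (5303410 − 5302925) = +0.01175
Flow direction (−∇h) has components (-0.01136 E, -0.01175 N).
Azimuth = atan2(E, N) = atan2(-0.01136, -0.01175) = 224.0° ≈ 224°.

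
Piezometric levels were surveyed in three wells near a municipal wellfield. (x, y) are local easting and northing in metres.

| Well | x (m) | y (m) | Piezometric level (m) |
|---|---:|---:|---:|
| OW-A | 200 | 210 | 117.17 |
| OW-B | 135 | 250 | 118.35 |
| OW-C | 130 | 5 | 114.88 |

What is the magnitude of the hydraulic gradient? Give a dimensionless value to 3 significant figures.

Differences from OW-A: to OW-B (Δx, Δy, Δh) = (-65, 40, +1.18); to OW-C = (-70, -205, -2.29).
Determinant of the coordinate differences = (-65)·(-205) − (-70)·40 = 16125.
∂h/∂x = [(+1.18)·(-205) − (-2.29)·40] / 16125 = -0.009321
∂h/∂y = [(-65)·(-2.29) − (-70)·(+1.18)] / 16125 = +0.01435
|∇h| = √(-0.009321² + 0.01435²) = 0.01711

0.0171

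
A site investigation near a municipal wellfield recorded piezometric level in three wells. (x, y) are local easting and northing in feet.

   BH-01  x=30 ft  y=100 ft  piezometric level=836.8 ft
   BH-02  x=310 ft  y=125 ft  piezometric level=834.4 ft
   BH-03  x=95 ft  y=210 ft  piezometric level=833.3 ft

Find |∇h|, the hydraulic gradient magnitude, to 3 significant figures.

0.0289

Taking BH-01 as reference: BH-02−BH-01 = (280, 25, -2.4); BH-03−BH-01 = (65, 110, -3.5).
Solve a·Δx + b·Δy = Δh: det = 280·110 − 65·25 = 29175.
∂h/∂x = [(-2.4)·110 − (-3.5)·25] / 29175 = -0.006050
∂h/∂y = [280·(-3.5) − 65·(-2.4)] / 29175 = -0.02824
|∇h| = √(-0.006050² + -0.02824²) = 0.02888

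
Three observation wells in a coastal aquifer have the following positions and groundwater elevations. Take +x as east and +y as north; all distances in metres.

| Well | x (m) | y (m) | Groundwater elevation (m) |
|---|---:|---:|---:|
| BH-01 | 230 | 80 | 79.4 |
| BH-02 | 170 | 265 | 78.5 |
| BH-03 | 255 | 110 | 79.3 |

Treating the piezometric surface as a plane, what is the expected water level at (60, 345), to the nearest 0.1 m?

Differences from BH-01: to BH-02 (Δx, Δy, Δh) = (-60, 185, -0.9); to BH-03 = (25, 30, -0.1).
Determinant of the coordinate differences = (-60)·30 − 25·185 = -6425.
∂h/∂x = [(-0.9)·30 − (-0.1)·185] / -6425 = +0.001323
∂h/∂y = [(-60)·(-0.1) − 25·(-0.9)] / -6425 = -0.004436
h(60, 345) = 79.4 + (+0.001323)·(-170) + (-0.004436)·(265) = 79.4 -0.225 -1.175 = 78.000 m.

78.0 m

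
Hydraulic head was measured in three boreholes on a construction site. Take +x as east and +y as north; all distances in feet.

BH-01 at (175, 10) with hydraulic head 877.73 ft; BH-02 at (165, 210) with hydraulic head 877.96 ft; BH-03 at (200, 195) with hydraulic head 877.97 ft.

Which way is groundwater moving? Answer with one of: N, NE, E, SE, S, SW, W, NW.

SW

Three-point gradient (reference BH-01): Δ to BH-02 = (-10, 200, +0.23), Δ to BH-03 = (25, 185, +0.24).
∂h/∂x = +0.0007956, ∂h/∂y = +0.001190 (det = -6850).
Flow = −∇h = (-0.0007956 east, -0.001190 north), which points southwest.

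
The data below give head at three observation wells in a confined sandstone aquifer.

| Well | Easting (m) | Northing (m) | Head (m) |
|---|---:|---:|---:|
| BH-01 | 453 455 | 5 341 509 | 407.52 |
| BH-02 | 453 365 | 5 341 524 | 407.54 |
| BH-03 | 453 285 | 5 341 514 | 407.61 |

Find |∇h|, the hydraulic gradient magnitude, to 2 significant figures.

Differences from BH-01: to BH-02 (Δx, Δy, Δh) = (-90, 15, +0.02); to BH-03 = (-170, 5, +0.09).
Determinant of the coordinate differences = (-90)·5 − (-170)·15 = 2100.
∂h/∂x = [(+0.02)·5 − (+0.09)·15] / 2100 = -0.0005952
∂h/∂y = [(-90)·(+0.09) − (-170)·(+0.02)] / 2100 = -0.002238
|∇h| = √(-0.0005952² + -0.002238²) = 0.002316

0.0023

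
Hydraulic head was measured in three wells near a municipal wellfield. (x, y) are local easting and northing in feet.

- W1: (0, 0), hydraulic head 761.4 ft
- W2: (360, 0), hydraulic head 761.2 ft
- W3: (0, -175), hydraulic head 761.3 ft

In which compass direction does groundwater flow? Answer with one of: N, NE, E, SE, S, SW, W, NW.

SE

∂h/∂x = (761.2 − 761.4) / (360 − 0) = -0.0005556
∂h/∂y = (761.3 − 761.4) / (-175 − 0) = +0.0005714
Flow = −∇h = (+0.0005556 east, -0.0005714 north), which points southeast.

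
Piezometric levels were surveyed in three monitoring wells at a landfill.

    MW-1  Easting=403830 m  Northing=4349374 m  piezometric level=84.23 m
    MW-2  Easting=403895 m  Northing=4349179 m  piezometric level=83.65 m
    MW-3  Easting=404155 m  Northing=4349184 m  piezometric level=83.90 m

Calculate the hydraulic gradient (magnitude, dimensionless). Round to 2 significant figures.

0.0034

Differences from MW-1: to MW-2 (Δx, Δy, Δh) = (65, -195, -0.58); to MW-3 = (325, -190, -0.33).
Determinant of the coordinate differences = 65·(-190) − 325·(-195) = 51025.
∂h/∂x = [(-0.58)·(-190) − (-0.33)·(-195)] / 51025 = +0.0008986
∂h/∂y = [65·(-0.33) − 325·(-0.58)] / 51025 = +0.003274
|∇h| = √(0.0008986² + 0.003274²) = 0.003395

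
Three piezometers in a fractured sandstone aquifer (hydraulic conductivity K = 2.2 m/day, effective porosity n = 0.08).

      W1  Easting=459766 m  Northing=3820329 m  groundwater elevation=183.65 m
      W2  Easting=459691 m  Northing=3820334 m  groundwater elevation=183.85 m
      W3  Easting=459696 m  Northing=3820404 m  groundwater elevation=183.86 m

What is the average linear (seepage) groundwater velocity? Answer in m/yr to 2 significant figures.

27 m/yr

Taking W1 as reference: W2−W1 = (-75, 5, +0.20); W3−W1 = (-70, 75, +0.21).
Determinant of the coordinate differences = (-75)·75 − (-70)·5 = -5275.
∂h/∂x = [(+0.20)·75 − (+0.21)·5] / -5275 = -0.002645
∂h/∂y = [(-75)·(+0.21) − (-70)·(+0.20)] / -5275 = +0.0003318
|∇h| = √(-0.002645² + 0.0003318²) = 0.002666
Seepage velocity v = K·i/n = 2.2 × 0.002666 / 0.08 = 0.07332 m/day = 26.78 m/yr.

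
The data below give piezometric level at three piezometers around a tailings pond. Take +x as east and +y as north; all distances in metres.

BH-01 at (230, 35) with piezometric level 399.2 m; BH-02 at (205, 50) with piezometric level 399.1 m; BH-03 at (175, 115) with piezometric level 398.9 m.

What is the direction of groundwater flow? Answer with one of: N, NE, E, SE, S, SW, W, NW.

NW

Differences from BH-01: to BH-02 (Δx, Δy, Δh) = (-25, 15, -0.1); to BH-03 = (-55, 80, -0.3).
Solve a·Δx + b·Δy = Δh: det = (-25)·80 − (-55)·15 = -1175.
∂h/∂x = [(-0.1)·80 − (-0.3)·15] / -1175 = +0.002979
∂h/∂y = [(-25)·(-0.3) − (-55)·(-0.1)] / -1175 = -0.001702
Flow = −∇h = (-0.002979 east, +0.001702 north), which points northwest.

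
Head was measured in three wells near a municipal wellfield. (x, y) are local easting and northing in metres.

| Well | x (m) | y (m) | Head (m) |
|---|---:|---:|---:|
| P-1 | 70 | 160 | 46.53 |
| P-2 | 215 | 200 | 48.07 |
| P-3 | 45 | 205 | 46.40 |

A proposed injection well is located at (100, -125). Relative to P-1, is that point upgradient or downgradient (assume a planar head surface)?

downgradient

Taking P-1 as reference: P-2−P-1 = (145, 40, +1.54); P-3−P-1 = (-25, 45, -0.13).
Solve a·Δx + b·Δy = Δh: det = 145·45 − (-25)·40 = 7525.
∂h/∂x = [(+1.54)·45 − (-0.13)·40] / 7525 = +0.009900
∂h/∂y = [145·(-0.13) − (-25)·(+1.54)] / 7525 = +0.002611
Head at (100, -125) = 46.53 + (+0.009900)·(30) + (+0.002611)·(-285) = 46.08 m.
That is lower than the 46.53 m at P-1, so the point is downgradient.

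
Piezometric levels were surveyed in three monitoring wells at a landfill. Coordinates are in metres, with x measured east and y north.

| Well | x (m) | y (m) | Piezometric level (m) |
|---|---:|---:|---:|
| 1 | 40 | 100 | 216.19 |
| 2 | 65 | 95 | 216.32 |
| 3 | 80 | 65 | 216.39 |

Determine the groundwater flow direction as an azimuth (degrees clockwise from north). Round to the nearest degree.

267°

Three-point gradient (reference 1): Δ to 2 = (25, -5, +0.13), Δ to 3 = (40, -35, +0.20).
∂h/∂x = +0.005259, ∂h/∂y = +0.0002963 (det = -675).
Flow direction (−∇h) has components (-0.005259 E, -0.0002963 N).
Azimuth = atan2(E, N) = atan2(-0.005259, -0.0002963) = 266.8° ≈ 267°.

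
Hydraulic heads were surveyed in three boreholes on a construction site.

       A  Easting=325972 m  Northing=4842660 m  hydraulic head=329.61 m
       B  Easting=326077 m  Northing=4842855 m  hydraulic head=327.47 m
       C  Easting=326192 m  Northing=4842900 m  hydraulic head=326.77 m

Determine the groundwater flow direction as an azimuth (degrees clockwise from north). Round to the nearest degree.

013°

Taking A as reference: B−A = (105, 195, -2.14); C−A = (220, 240, -2.84).
Determinant of the coordinate differences = 105·240 − 220·195 = -17700.
∂h/∂x = [(-2.14)·240 − (-2.84)·195] / -17700 = -0.002271
∂h/∂y = [105·(-2.84) − 220·(-2.14)] / -17700 = -0.009751
Flow direction (−∇h) has components (+0.002271 E, +0.009751 N).
Azimuth = atan2(E, N) = atan2(+0.002271, +0.009751) = 13.1° ≈ 013°.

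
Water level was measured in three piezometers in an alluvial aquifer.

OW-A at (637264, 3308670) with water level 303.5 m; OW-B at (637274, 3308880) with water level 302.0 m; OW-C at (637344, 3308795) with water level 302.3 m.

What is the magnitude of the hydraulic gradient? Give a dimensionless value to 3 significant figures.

0.00809

Differences from OW-A: to OW-B (Δx, Δy, Δh) = (10, 210, -1.5); to OW-C = (80, 125, -1.2).
Solve a·Δx + b·Δy = Δh: det = 10·125 − 80·210 = -15550.
∂h/∂x = [(-1.5)·125 − (-1.2)·210] / -15550 = -0.004148
∂h/∂y = [10·(-1.2) − 80·(-1.5)] / -15550 = -0.006945
|∇h| = √(-0.004148² + -0.006945²) = 0.008089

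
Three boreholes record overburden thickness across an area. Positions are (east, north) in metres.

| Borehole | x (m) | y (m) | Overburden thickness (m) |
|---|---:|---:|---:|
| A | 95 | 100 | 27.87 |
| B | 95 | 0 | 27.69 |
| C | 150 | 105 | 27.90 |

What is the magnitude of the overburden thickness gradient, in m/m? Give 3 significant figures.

Three-point gradient (reference A): Δ to B = (0, -100, -0.18), Δ to C = (55, 5, +0.03).
∂d/∂x = +0.0003818, ∂d/∂y = +0.001800 (det = 5500).
|∇f| = √(0.0003818² + 0.001800²) = 0.00184 m/m

0.00184 m/m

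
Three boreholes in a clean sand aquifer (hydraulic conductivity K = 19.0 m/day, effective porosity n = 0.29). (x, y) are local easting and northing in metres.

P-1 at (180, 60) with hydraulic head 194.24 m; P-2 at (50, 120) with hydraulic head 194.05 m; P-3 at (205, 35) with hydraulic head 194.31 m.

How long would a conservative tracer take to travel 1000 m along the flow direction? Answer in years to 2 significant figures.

Differences from P-1: to P-2 (Δx, Δy, Δh) = (-130, 60, -0.19); to P-3 = (25, -25, +0.07).
Solve a·Δx + b·Δy = Δh: det = (-130)·(-25) − 25·60 = 1750.
∂h/∂x = [(-0.19)·(-25) − (+0.07)·60] / 1750 = +0.0003143
∂h/∂y = [(-130)·(+0.07) − 25·(-0.19)] / 1750 = -0.002486
|∇h| = √(0.0003143² + -0.002486²) = 0.002506
Seepage velocity v = K·i/n = 19.0 × 0.002506 / 0.29 = 0.1642 m/day.
t = 1000 / 0.1642 = 6090 days = 16.7 years.

17 years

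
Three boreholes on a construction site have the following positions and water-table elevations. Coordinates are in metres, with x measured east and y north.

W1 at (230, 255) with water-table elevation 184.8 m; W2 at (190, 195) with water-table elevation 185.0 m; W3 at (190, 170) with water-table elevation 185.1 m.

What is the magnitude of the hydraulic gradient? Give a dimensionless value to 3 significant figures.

0.00412

Taking W1 as reference: W2−W1 = (-40, -60, +0.2); W3−W1 = (-40, -85, +0.3).
Solve a·Δx + b·Δy = Δh: det = (-40)·(-85) − (-40)·(-60) = 1000.
∂h/∂x = [(+0.2)·(-85) − (+0.3)·(-60)] / 1000 = +0.0010000
∂h/∂y = [(-40)·(+0.3) − (-40)·(+0.2)] / 1000 = -0.004000
|∇h| = √(0.0010000² + -0.004000²) = 0.004123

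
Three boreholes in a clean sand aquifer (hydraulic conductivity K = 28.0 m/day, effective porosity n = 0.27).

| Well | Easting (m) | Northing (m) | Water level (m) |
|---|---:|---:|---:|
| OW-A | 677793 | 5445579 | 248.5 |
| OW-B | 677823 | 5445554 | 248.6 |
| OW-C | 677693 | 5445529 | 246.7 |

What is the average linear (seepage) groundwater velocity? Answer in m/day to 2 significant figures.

1.7 m/day

With h = a·x + b·y + c and OW-A as origin, the differences give:
  30·a + (-25)·b = +0.1
  (-100)·a + (-50)·b = -1.8
Eliminate b (×(-50) and ×(-25), subtract): -4000·a = -50.00 → a = ∂h/∂x = +0.01250
Back-substitute: b = ∂h/∂y = +0.01100.
|∇h| = √(0.01250² + 0.01100²) = 0.01665
Seepage velocity v = K·i/n = 28.0 × 0.01665 / 0.27 = 1.727 m/day.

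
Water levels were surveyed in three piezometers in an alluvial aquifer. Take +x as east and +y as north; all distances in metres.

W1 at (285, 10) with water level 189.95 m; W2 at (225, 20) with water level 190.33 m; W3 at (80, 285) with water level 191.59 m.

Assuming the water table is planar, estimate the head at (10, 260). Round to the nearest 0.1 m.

Differences from W1: to W2 (Δx, Δy, Δh) = (-60, 10, +0.38); to W3 = (-205, 275, +1.64).
Determinant of the coordinate differences = (-60)·275 − (-205)·10 = -14450.
∂h/∂x = [(+0.38)·275 − (+1.64)·10] / -14450 = -0.006097
∂h/∂y = [(-60)·(+1.64) − (-205)·(+0.38)] / -14450 = +0.001419
h(10, 260) = 189.95 + (-0.006097)·(-275) + (+0.001419)·(250) = 189.95 +1.677 +0.355 = 191.981 m.

192.0 m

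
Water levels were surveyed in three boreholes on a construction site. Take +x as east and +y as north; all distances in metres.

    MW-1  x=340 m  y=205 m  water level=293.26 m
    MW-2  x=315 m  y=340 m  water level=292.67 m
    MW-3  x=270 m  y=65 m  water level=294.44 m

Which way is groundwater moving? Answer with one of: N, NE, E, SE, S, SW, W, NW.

With h = a·x + b·y + c and MW-1 as origin, the differences give:
  (-25)·a + 135·b = -0.59
  (-70)·a + (-140)·b = +1.18
Eliminate b (×(-140) and ×135, subtract): 12950·a = -76.700 → a = ∂h/∂x = -0.005923
Back-substitute: b = ∂h/∂y = -0.005467.
Flow = −∇h = (+0.005923 east, +0.005467 north), which points northeast.

NE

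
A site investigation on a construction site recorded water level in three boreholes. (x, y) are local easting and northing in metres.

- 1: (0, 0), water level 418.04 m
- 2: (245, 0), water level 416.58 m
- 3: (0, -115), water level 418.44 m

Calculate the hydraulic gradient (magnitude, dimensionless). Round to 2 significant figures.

0.0069

∂h/∂x = (416.58 − 418.04) / (245 − 0) = -0.005959
∂h/∂y = (418.44 − 418.04) / (-115 − 0) = -0.003478
|∇h| = √(-0.005959² + -0.003478²) = 0.0069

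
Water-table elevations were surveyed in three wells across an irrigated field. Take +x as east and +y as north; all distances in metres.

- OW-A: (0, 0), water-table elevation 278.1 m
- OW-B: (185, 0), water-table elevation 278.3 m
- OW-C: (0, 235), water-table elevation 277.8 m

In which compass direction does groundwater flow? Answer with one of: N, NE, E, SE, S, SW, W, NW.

NW

∂h/∂x = (278.3 − 278.1) / (185 − 0) = +0.001081
∂h/∂y = (277.8 − 278.1) / (235 − 0) = -0.001277
Flow = −∇h = (-0.001081 east, +0.001277 north), which points northwest.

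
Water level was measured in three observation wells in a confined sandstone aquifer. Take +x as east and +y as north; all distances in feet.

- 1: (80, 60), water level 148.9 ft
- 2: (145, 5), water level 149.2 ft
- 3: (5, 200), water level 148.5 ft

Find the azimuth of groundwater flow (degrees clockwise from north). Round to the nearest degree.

Differences from 1: to 2 (Δx, Δy, Δh) = (65, -55, +0.3); to 3 = (-75, 140, -0.4).
Determinant of the coordinate differences = 65·140 − (-75)·(-55) = 4975.
∂h/∂x = [(+0.3)·140 − (-0.4)·(-55)] / 4975 = +0.004020
∂h/∂y = [65·(-0.4) − (-75)·(+0.3)] / 4975 = -0.0007035
Flow direction (−∇h) has components (-0.004020 E, +0.0007035 N).
Azimuth = atan2(E, N) = atan2(-0.004020, +0.0007035) = 279.9° ≈ 280°.

280°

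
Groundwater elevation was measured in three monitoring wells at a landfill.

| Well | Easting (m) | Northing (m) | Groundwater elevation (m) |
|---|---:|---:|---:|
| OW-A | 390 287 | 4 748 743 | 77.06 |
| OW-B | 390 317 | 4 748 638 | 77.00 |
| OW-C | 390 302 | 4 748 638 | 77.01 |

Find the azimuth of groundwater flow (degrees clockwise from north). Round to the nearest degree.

Differences from OW-A: to OW-B (Δx, Δy, Δh) = (30, -105, -0.06); to OW-C = (15, -105, -0.05).
Solve a·Δx + b·Δy = Δh: det = 30·(-105) − 15·(-105) = -1575.
∂h/∂x = [(-0.06)·(-105) − (-0.05)·(-105)] / -1575 = -0.0006667
∂h/∂y = [30·(-0.05) − 15·(-0.06)] / -1575 = +0.0003810
Flow direction (−∇h) has components (+0.0006667 E, -0.0003810 N).
Azimuth = atan2(E, N) = atan2(+0.0006667, -0.0003810) = 119.7° ≈ 120°.

120°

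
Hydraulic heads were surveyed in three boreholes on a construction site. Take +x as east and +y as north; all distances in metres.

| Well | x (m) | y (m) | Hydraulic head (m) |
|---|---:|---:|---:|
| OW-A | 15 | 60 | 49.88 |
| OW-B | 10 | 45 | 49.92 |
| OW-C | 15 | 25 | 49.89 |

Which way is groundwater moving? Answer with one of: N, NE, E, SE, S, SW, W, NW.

E

Differences from OW-A: to OW-B (Δx, Δy, Δh) = (-5, -15, +0.04); to OW-C = (0, -35, +0.01).
Solve a·Δx + b·Δy = Δh: det = (-5)·(-35) − 0·(-15) = 175.
∂h/∂x = [(+0.04)·(-35) − (+0.01)·(-15)] / 175 = -0.007143
∂h/∂y = [(-5)·(+0.01) − 0·(+0.04)] / 175 = -0.0002857
Flow = −∇h = (+0.007143 east, +0.0002857 north), which points east.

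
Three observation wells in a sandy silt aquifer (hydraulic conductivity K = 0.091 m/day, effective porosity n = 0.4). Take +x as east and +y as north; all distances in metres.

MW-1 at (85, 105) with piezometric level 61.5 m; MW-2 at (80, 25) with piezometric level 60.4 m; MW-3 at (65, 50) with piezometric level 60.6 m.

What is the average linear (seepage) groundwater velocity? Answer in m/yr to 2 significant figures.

1.3 m/yr

Three-point gradient (reference MW-1): Δ to MW-2 = (-5, -80, -1.1), Δ to MW-3 = (-20, -55, -0.9).
∂h/∂x = +0.008679, ∂h/∂y = +0.01321 (det = -1325).
|∇h| = √(0.008679² + 0.01321²) = 0.01581
Seepage velocity v = K·i/n = 0.091 × 0.01581 / 0.4 = 0.003597 m/day = 1.314 m/yr.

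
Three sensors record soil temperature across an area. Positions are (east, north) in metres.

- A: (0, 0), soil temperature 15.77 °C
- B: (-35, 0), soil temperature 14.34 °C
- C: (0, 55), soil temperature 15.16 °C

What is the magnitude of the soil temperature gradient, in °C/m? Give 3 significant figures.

0.0423 °C/m

∂T/∂x = (14.34 − 15.77) / (-35 − 0) = +0.04086
∂T/∂y = (15.16 − 15.77) / (55 − 0) = -0.01109
|∇f| = √(0.04086² + -0.01109²) = 0.04234 °C/m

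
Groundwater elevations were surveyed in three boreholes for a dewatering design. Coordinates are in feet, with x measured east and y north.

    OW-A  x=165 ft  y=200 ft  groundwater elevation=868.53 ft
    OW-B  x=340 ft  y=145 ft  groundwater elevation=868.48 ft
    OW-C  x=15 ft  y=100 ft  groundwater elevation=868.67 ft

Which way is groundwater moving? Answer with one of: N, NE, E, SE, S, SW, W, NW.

NE

Differences from OW-A: to OW-B (Δx, Δy, Δh) = (175, -55, -0.05); to OW-C = (-150, -100, +0.14).
Solve a·Δx + b·Δy = Δh: det = 175·(-100) − (-150)·(-55) = -25750.
∂h/∂x = [(-0.05)·(-100) − (+0.14)·(-55)] / -25750 = -0.0004932
∂h/∂y = [175·(+0.14) − (-150)·(-0.05)] / -25750 = -0.0006602
Flow = −∇h = (+0.0004932 east, +0.0006602 north), which points northeast.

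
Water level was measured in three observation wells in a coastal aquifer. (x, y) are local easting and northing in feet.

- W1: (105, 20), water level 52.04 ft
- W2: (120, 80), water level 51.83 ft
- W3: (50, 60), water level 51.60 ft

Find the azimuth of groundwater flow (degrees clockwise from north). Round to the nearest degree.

With h = a·x + b·y + c and W1 as origin, the differences give:
  15·a + 60·b = -0.21
  (-55)·a + 40·b = -0.44
Eliminate b (×40 and ×60, subtract): 3900·a = 18.000 → a = ∂h/∂x = +0.004615
Back-substitute: b = ∂h/∂y = -0.004654.
Flow direction (−∇h) has components (-0.004615 E, +0.004654 N).
Azimuth = atan2(E, N) = atan2(-0.004615, +0.004654) = 315.2° ≈ 315°.

315°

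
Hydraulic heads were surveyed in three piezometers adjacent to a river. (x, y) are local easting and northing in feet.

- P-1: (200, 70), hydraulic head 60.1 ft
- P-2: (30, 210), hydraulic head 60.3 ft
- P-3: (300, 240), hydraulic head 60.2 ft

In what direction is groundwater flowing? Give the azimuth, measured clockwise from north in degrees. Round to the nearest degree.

With h = a·x + b·y + c and P-1 as origin, the differences give:
  (-170)·a + 140·b = +0.2
  100·a + 170·b = +0.1
Eliminate b (×170 and ×140, subtract): -42900·a = 20.00 → a = ∂h/∂x = -0.0004662
Back-substitute: b = ∂h/∂y = +0.0008625.
Flow direction (−∇h) has components (+0.0004662 E, -0.0008625 N).
Azimuth = atan2(E, N) = atan2(+0.0004662, -0.0008625) = 151.6° ≈ 152°.

152°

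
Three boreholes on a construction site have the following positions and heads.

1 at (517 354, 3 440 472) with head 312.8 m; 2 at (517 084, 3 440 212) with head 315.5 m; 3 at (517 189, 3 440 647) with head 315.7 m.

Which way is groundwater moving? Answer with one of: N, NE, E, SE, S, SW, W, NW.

With h = a·x + b·y + c and 1 as origin, the differences give:
  (-270)·a + (-260)·b = +2.7
  (-165)·a + 175·b = +2.9
Eliminate b (×175 and ×(-260), subtract): -90150·a = 1226.50 → a = ∂h/∂x = -0.01361
Back-substitute: b = ∂h/∂y = +0.003744.
Flow = −∇h = (+0.01361 east, -0.003744 north), which points east.

E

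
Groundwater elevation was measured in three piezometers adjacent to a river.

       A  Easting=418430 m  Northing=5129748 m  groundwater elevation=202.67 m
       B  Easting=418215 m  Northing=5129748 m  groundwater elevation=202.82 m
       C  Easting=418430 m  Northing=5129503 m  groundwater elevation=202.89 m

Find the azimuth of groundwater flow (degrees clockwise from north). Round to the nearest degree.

∂h/∂x = (202.82 − 202.67) / (418215 − 418430) = -0.0006977
∂h/∂y = (202.89 − 202.67) / (5129503 − 5129748) = -0.0008980
Flow direction (−∇h) has components (+0.0006977 E, +0.0008980 N).
Azimuth = atan2(E, N) = atan2(+0.0006977, +0.0008980) = 37.8° ≈ 038°.

038°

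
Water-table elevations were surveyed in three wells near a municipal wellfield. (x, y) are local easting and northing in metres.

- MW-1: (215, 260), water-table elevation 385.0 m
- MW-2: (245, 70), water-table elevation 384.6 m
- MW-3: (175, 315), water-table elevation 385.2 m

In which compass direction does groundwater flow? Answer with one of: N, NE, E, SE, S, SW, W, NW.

SE

Three-point gradient (reference MW-1): Δ to MW-2 = (30, -190, -0.4), Δ to MW-3 = (-40, 55, +0.2).
∂h/∂x = -0.002689, ∂h/∂y = +0.001681 (det = -5950).
Flow = −∇h = (+0.002689 east, -0.001681 north), which points southeast.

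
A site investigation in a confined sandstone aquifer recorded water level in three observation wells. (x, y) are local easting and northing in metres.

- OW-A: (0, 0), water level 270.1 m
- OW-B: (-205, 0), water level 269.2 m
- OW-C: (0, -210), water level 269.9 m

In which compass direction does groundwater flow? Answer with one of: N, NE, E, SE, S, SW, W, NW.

∂h/∂x = (269.2 − 270.1) / (-205 − 0) = +0.004390
∂h/∂y = (269.9 − 270.1) / (-210 − 0) = +0.0009524
Flow = −∇h = (-0.004390 east, -0.0009524 north), which points west.

W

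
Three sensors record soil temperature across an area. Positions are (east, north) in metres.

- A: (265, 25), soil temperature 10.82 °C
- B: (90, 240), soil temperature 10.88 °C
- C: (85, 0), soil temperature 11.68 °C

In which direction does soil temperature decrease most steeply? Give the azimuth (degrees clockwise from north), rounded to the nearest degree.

053°

Differences from A: to B (Δx, Δy, Δh) = (-175, 215, +0.06); to C = (-180, -25, +0.86).
Determinant of the coordinate differences = (-175)·(-25) − (-180)·215 = 43075.
∂T/∂x = [(+0.06)·(-25) − (+0.86)·215] / 43075 = -0.004327
∂T/∂y = [(-175)·(+0.86) − (-180)·(+0.06)] / 43075 = -0.003243
Steepest decrease is along −∇f: components (+0.004327 E, +0.003243 N).
Azimuth = atan2(+0.004327, +0.003243) = 53.1° ≈ 053°.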